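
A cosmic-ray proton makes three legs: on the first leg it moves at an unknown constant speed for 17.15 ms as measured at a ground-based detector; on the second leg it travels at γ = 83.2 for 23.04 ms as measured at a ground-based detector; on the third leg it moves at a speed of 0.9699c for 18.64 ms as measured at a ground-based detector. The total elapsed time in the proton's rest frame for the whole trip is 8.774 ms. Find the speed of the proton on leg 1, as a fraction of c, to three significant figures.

β = 0.973

Leg 1: speed unknown; τ_1 = 17.15/γ_1.
Leg 2: γ = 83.2; τ_2 = 23.04/83.20 = 0.2769 ms.
Leg 3: γ = 1/√(1 − 0.9699²) = 1/√0.05929 = 4.107; τ_3 = 18.64/4.107 = 4.539 ms.
Total proper time: τ_1 + 0.2769 + 4.539 = 8.774, so τ_1 = 8.774 − 4.816 = 3.958 ms.
γ_1 = 17.15/3.958 = 4.333; β = √(1 − 1/γ²) = √0.9467.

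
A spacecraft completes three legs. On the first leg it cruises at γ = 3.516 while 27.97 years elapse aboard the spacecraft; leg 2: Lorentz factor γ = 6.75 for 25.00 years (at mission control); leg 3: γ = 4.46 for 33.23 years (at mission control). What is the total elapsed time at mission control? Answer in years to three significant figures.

Δt = 157 years

Leg 1: γ = 3.516; Δt_1 = 3.516 × 27.97 = 98.34 years.
Leg 2: 25.00 years is already measured at mission control.
Leg 3: 33.23 years is already measured at mission control.
Total: 98.34 + 25.00 + 33.23 years.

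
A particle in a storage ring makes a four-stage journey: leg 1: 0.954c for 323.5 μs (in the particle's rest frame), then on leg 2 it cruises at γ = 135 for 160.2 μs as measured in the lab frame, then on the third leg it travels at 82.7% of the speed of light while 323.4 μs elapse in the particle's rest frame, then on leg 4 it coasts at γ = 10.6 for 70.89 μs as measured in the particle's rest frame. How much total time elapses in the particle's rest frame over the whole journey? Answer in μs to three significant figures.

τ = 719 μs

Leg 1: 323.5 μs is already measured in the particle's rest frame.
Leg 2: γ = 135; τ_2 = 160.2/135.0 = 1.187 μs.
Leg 3: 323.4 μs is already measured in the particle's rest frame.
Leg 4: 70.89 μs is already measured in the particle's rest frame.
Total: 323.5 + 1.187 + 323.4 + 70.89 μs.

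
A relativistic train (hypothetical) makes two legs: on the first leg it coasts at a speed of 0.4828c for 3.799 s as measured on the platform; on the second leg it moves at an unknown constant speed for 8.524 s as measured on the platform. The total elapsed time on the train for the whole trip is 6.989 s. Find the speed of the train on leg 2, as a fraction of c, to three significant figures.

β = 0.903

Leg 1: γ = 1/√(1 − 0.4828²) = 1/√0.7669 = 1.142; τ_1 = 3.799/1.142 = 3.327 s.
Leg 2: speed unknown; τ_2 = 8.524/γ_2.
Total proper time: 3.327 + τ_2 = 6.989, so τ_2 = 6.989 − 3.327 = 3.662 s.
γ_2 = 8.524/3.662 = 2.328; β = √(1 − 1/γ²) = √0.8154.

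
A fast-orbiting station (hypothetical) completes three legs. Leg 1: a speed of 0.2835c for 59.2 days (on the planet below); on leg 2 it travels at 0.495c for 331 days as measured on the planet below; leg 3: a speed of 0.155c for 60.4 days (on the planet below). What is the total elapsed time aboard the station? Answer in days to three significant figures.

Leg 1: γ = 1/√(1 − 0.2835²) = 1/√0.9196 = 1.043; τ_1 = 59.2/1.043 = 56.77 days.
Leg 2: γ = 1/√(1 − 0.495²) = 1/√0.7550 = 1.151; τ_2 = 331/1.151 = 287.6 days.
Leg 3: γ = 1/√(1 − 0.155²) = 1/√0.9760 = 1.012; τ_3 = 60.4/1.012 = 59.67 days.
Total: 56.77 + 287.6 + 59.67 days.

τ = 404 days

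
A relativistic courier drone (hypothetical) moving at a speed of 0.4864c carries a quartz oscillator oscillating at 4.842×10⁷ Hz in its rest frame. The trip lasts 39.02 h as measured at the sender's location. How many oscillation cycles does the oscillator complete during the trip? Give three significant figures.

N = 5.94×10¹²

γ = 1/√(1 − 0.4864²) = 1/√0.7634 = 1.145
The oscillator's own cycle count is N = f × τ where τ is the proper time aboard the drone. τ = Δt/γ = 39.02/1.145 = 34.09 h = 1.227×10⁵ s.
N = 4.842×10⁷ × 1.227×10⁵ = 5.943×10¹².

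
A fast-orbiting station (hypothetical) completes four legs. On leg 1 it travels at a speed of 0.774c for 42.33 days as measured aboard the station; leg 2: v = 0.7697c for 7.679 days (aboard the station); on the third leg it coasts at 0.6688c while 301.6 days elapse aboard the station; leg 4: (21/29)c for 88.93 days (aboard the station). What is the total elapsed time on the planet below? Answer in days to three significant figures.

Δt = 614 days

Leg 1: γ = 1/√(1 − 0.774²) = 1/√0.4009 = 1.579; Δt_1 = 1.579 × 42.33 = 66.85 days.
Leg 2: γ = 1/√(1 − 0.7697²) = 1/√0.4076 = 1.566; Δt_2 = 1.566 × 7.679 = 12.03 days.
Leg 3: γ = 1/√(1 − 0.6688²) = 1/√0.5527 = 1.345; Δt_3 = 1.345 × 301.6 = 405.7 days.
Leg 4: γ = 1/√(1 − (21/29)²) = 29/20 = 1.450; Δt_4 = 1.450 × 88.93 = 128.9 days.
Total: 66.85 + 12.03 + 405.7 + 128.9 days.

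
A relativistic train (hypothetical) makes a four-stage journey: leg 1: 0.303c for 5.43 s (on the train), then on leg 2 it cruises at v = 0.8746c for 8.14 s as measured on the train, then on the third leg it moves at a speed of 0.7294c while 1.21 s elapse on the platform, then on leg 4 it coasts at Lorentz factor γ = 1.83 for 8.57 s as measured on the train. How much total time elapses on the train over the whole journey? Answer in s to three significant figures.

Leg 1: 5.43 s is already measured on the train.
Leg 2: 8.14 s is already measured on the train.
Leg 3: γ = 1/√(1 − 0.7294²) = 1/√0.4680 = 1.462; τ_3 = 1.21/1.462 = 0.8277 s.
Leg 4: 8.57 s is already measured on the train.
Total: 5.430 + 8.140 + 0.8277 + 8.570 s.

τ = 23.0 s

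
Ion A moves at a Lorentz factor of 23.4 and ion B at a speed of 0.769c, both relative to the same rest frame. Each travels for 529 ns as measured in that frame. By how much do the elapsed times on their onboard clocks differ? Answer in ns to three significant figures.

|τ_A − τ_B| = 316 ns

A: γ = 23.4; τ_A = 529/23.40 = 22.61 ns.
B: γ = 1/√(1 − 0.769²) = 1/√0.4086 = 1.564; τ_B = 529/1.564 = 338.2 ns.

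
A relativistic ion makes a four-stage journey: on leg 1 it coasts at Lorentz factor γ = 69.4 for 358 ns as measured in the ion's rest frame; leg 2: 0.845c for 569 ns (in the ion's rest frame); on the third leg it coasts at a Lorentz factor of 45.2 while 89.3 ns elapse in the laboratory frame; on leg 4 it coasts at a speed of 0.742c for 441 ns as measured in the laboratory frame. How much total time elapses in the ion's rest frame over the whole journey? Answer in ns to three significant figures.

Leg 1: 358 ns is already measured in the ion's rest frame.
Leg 2: 569 ns is already measured in the ion's rest frame.
Leg 3: γ = 45.2; τ_3 = 89.3/45.20 = 1.976 ns.
Leg 4: γ = 1/√(1 − 0.742²) = 1/√0.4494 = 1.492; τ_4 = 441/1.492 = 295.6 ns.
Total: 358.0 + 569.0 + 1.976 + 295.6 ns.

τ = 1220 ns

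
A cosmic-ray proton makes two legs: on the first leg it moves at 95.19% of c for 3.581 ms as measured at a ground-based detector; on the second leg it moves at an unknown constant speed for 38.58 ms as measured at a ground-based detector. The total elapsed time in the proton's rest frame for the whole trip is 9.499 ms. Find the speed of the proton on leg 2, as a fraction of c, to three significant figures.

β = 0.976

Leg 1: β = 0.9519; γ = 1/√(1 − 0.9519²) = 1/√0.09389 = 3.264; τ_1 = 3.581/3.264 = 1.097 ms.
Leg 2: speed unknown; τ_2 = 38.58/γ_2.
Total proper time: 1.097 + τ_2 = 9.499, so τ_2 = 9.499 − 1.097 = 8.402 ms.
γ_2 = 38.58/8.402 = 4.592; β = √(1 − 1/γ²) = √0.9526.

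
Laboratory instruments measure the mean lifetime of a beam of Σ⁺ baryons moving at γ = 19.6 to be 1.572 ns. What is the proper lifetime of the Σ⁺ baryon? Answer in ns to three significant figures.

τ₀ = 0.0802 ns

γ = 19.6
The lab-frame lifetime is the dilated interval; the proper lifetime is τ₀ = Δt/γ = 1.572/19.60 ns.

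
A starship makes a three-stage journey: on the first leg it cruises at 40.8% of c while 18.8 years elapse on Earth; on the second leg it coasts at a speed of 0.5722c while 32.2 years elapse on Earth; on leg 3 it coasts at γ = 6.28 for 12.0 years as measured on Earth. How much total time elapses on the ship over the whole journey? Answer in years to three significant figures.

Leg 1: β = 0.408; γ = 1/√(1 − 0.408²) = 1/√0.8335 = 1.095; τ_1 = 18.8/1.095 = 17.16 years.
Leg 2: γ = 1/√(1 − 0.5722²) = 1/√0.6726 = 1.219; τ_2 = 32.2/1.219 = 26.41 years.
Leg 3: γ = 6.28; τ_3 = 12.0/6.280 = 1.911 years.
Total: 17.16 + 26.41 + 1.911 years.

τ = 45.5 years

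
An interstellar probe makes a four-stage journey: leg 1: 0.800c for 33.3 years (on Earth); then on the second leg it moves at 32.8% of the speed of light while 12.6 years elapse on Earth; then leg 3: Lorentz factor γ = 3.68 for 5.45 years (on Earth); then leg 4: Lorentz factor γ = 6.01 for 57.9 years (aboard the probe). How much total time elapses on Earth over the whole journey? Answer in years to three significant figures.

Δt = 399 years

Leg 1: 33.3 years is already measured on Earth.
Leg 2: 12.6 years is already measured on Earth.
Leg 3: 5.45 years is already measured on Earth.
Leg 4: γ = 6.01; Δt_4 = 6.010 × 57.9 = 348.0 years.
Total: 33.30 + 12.60 + 5.450 + 348.0 years.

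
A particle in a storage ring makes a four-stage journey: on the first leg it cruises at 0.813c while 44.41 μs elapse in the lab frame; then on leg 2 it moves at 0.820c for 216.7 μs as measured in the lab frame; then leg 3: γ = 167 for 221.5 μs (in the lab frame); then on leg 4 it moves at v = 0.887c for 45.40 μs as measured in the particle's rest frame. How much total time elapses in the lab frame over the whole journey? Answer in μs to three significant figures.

Leg 1: 44.41 μs is already measured in the lab frame.
Leg 2: 216.7 μs is already measured in the lab frame.
Leg 3: 221.5 μs is already measured in the lab frame.
Leg 4: γ = 1/√(1 − 0.887²) = 1/√0.2132 = 2.166; Δt_4 = 2.166 × 45.40 = 98.32 μs.
Total: 44.41 + 216.7 + 221.5 + 98.32 μs.

Δt = 581 μs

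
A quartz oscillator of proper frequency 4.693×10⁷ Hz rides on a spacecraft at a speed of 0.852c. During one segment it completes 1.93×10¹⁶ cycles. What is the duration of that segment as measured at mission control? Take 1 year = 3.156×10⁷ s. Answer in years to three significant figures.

Δt = 24.9 years

γ = 1/√(1 − 0.852²) = 1/√0.2741 = 1.910
Proper time for N cycles: τ = N/f = 1.93×10¹⁶/(4.693×10⁷) = 4.113×10⁸ s = 13.03 years.
Lab-frame duration Δt = γτ = 1.910 × 13.03 = 24.89 years.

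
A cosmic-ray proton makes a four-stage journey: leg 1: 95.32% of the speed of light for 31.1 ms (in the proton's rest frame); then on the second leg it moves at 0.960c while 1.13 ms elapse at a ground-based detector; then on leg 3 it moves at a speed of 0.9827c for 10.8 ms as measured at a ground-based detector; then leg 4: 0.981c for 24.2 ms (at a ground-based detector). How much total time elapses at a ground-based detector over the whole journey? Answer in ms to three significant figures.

Δt = 139 ms

Leg 1: β = 0.9532; γ = 1/√(1 − 0.9532²) = 1/√0.09141 = 3.308; Δt_1 = 3.308 × 31.1 = 102.9 ms.
Leg 2: 1.13 ms is already measured at a ground-based detector.
Leg 3: 10.8 ms is already measured at a ground-based detector.
Leg 4: 24.2 ms is already measured at a ground-based detector.
Total: 102.9 + 1.130 + 10.80 + 24.20 ms.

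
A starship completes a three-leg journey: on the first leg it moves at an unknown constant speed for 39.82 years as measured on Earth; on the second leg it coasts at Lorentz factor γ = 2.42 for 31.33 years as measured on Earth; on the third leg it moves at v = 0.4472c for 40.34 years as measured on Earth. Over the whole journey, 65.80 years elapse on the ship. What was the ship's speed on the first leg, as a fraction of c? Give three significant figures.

β = 0.907

Leg 1: speed unknown; τ_1 = 39.82/γ_1.
Leg 2: γ = 2.42; τ_2 = 31.33/2.420 = 12.95 years.
Leg 3: γ = 1/√(1 − 0.4472²) = 1/√0.8000 = 1.118; τ_3 = 40.34/1.118 = 36.08 years.
Total proper time: τ_1 + 12.95 + 36.08 = 65.80, so τ_1 = 65.80 − 49.03 = 16.77 years.
γ_1 = 39.82/16.77 = 2.374; β = √(1 − 1/γ²) = √0.8226.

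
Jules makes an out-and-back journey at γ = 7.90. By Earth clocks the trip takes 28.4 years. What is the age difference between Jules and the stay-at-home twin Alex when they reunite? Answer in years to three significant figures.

γ = 7.90
Jules's elapsed proper time: τ = 28.4/7.900 = 3.595 years.
Age gap = Δt − τ = 28.4 − 3.595 years.

Δt − τ = 24.8 years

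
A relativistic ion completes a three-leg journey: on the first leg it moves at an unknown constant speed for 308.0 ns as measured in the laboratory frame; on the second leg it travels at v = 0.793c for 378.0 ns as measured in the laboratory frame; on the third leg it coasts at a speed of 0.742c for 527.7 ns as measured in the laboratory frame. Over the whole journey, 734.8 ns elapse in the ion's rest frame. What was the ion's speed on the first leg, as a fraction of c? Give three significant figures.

β = 0.872

Leg 1: speed unknown; τ_1 = 308.0/γ_1.
Leg 2: γ = 1/√(1 − 0.793²) = 1/√0.3712 = 1.641; τ_2 = 378.0/1.641 = 230.3 ns.
Leg 3: γ = 1/√(1 − 0.742²) = 1/√0.4494 = 1.492; τ_3 = 527.7/1.492 = 353.8 ns.
Total proper time: τ_1 + 230.3 + 353.8 = 734.8, so τ_1 = 734.8 − 584.1 = 150.7 ns.
γ_1 = 308.0/150.7 = 2.043; β = √(1 − 1/γ²) = √0.7605.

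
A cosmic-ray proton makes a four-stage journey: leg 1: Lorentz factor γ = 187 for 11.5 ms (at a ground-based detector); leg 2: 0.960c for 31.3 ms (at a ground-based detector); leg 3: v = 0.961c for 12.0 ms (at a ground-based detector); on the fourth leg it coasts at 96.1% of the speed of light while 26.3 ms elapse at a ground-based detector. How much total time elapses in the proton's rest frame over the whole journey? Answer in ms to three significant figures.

τ = 19.4 ms

Leg 1: γ = 187; τ_1 = 11.5/187.0 = 0.06150 ms.
Leg 2: γ = 1/√(1 − 0.960²) = 25/7 ≈ 3.571; τ_2 = 31.3/3.571 = 8.764 ms.
Leg 3: γ = 1/√(1 − 0.961²) = 1/√0.07648 = 3.616; τ_3 = 12.0/3.616 = 3.319 ms.
Leg 4: β = 0.961; γ = 1/√(1 − 0.961²) = 1/√0.07648 = 3.616; τ_4 = 26.3/3.616 = 7.273 ms.
Total: 0.06150 + 8.764 + 3.319 + 7.273 ms.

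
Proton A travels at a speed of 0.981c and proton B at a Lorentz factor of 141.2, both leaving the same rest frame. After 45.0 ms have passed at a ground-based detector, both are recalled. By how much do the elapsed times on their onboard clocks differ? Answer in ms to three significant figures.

A: γ = 1/√(1 − 0.981²) = 1/√0.03764 = 5.154; τ_A = 45.0/5.154 = 8.730 ms.
B: γ = 141.2; τ_B = 45.0/141.2 = 0.3187 ms.

|τ_A − τ_B| = 8.41 ms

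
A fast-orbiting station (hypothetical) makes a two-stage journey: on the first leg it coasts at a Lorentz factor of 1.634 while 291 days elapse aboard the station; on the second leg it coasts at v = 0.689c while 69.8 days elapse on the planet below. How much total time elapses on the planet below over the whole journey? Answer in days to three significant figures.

Δt = 545 days

Leg 1: γ = 1.634; Δt_1 = 1.634 × 291 = 475.5 days.
Leg 2: 69.8 days is already measured on the planet below.
Total: 475.5 + 69.80 days.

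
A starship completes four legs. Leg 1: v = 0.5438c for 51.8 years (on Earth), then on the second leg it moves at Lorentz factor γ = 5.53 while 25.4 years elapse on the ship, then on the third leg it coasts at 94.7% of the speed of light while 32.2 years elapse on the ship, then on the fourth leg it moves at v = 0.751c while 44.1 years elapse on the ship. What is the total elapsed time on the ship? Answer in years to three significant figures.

τ = 145 years

Leg 1: γ = 1/√(1 − 0.5438²) = 1/√0.7043 = 1.192; τ_1 = 51.8/1.192 = 43.47 years.
Leg 2: 25.4 years is already measured on the ship.
Leg 3: 32.2 years is already measured on the ship.
Leg 4: 44.1 years is already measured on the ship.
Total: 43.47 + 25.40 + 32.20 + 44.10 years.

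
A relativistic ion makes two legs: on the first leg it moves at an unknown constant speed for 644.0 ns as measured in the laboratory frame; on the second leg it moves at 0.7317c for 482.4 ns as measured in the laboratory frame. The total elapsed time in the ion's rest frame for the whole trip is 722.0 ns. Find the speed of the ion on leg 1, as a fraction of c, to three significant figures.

Leg 1: speed unknown; τ_1 = 644.0/γ_1.
Leg 2: γ = 1/√(1 − 0.7317²) = 1/√0.4646 = 1.467; τ_2 = 482.4/1.467 = 328.8 ns.
Total proper time: τ_1 + 328.8 = 722.0, so τ_1 = 722.0 − 328.8 = 393.2 ns.
γ_1 = 644.0/393.2 = 1.638; β = √(1 − 1/γ²) = √0.6272.

β = 0.792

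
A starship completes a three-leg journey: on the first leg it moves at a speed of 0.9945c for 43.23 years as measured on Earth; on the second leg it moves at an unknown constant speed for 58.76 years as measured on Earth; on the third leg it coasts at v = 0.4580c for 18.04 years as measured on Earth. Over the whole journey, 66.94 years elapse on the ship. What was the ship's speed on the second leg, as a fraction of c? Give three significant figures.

Leg 1: γ = 1/√(1 − 0.9945²) = 1/√0.01097 = 9.548; τ_1 = 43.23/9.548 = 4.528 years.
Leg 2: speed unknown; τ_2 = 58.76/γ_2.
Leg 3: γ = 1/√(1 − 0.4580²) = 1/√0.7902 = 1.125; τ_3 = 18.04/1.125 = 16.04 years.
Total proper time: 4.528 + τ_2 + 16.04 = 66.94, so τ_2 = 66.94 − 20.56 = 46.38 years.
γ_2 = 58.76/46.38 = 1.267; β = √(1 − 1/γ²) = √0.3771.

β = 0.614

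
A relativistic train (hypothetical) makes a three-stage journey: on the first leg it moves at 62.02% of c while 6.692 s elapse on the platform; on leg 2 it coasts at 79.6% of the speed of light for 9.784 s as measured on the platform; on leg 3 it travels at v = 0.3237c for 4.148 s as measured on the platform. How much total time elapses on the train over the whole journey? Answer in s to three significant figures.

τ = 15.1 s

Leg 1: β = 0.6202; γ = 1/√(1 − 0.6202²) = 1/√0.6154 = 1.275; τ_1 = 6.692/1.275 = 5.249 s.
Leg 2: β = 0.796; γ = 1/√(1 − 0.796²) = 1/√0.3664 = 1.652; τ_2 = 9.784/1.652 = 5.922 s.
Leg 3: γ = 1/√(1 − 0.3237²) = 1/√0.8952 = 1.057; τ_3 = 4.148/1.057 = 3.925 s.
Total: 5.249 + 5.922 + 3.925 s.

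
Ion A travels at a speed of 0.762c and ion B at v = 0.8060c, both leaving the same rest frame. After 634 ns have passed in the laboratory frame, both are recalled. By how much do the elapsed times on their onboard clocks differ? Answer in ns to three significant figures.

|τ_A − τ_B| = 35.3 ns

A: γ = 1/√(1 − 0.762²) = 1/√0.4194 = 1.544; τ_A = 634/1.544 = 410.6 ns.
B: γ = 1/√(1 − 0.8060²) = 1/√0.3504 = 1.689; τ_B = 634/1.689 = 375.3 ns.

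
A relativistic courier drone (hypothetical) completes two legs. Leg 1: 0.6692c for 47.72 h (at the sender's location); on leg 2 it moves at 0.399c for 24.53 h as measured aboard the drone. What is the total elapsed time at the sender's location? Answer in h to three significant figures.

Δt = 74.5 h

Leg 1: 47.72 h is already measured at the sender's location.
Leg 2: γ = 1/√(1 − 0.399²) = 1/√0.8408 = 1.091; Δt_2 = 1.091 × 24.53 = 26.75 h.
Total: 47.72 + 26.75 h.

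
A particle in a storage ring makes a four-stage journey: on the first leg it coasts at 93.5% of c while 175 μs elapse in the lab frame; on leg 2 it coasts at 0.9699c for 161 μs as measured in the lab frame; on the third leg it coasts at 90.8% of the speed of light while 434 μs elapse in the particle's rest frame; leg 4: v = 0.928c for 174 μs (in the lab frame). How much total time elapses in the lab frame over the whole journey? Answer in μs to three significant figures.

Leg 1: 175 μs is already measured in the lab frame.
Leg 2: 161 μs is already measured in the lab frame.
Leg 3: β = 0.908; γ = 1/√(1 − 0.908²) = 1/√0.1755 = 2.387; Δt_3 = 2.387 × 434 = 1036 μs.
Leg 4: 174 μs is already measured in the lab frame.
Total: 175.0 + 161.0 + 1036 + 174.0 μs.

Δt = 1550 μs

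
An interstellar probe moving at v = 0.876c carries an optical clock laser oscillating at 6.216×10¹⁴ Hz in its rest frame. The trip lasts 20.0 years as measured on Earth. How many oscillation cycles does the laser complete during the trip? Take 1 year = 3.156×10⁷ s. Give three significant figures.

N = 1.89×10²³

γ = 1/√(1 − 0.876²) = 1/√0.2326 = 2.073
The oscillator's own cycle count is N = f × τ where τ is the proper time aboard the probe. τ = Δt/γ = 20.0/2.073 = 9.646 years = 3.044×10⁸ s.
N = 6.216×10¹⁴ × 3.044×10⁸ = 1.892×10²³.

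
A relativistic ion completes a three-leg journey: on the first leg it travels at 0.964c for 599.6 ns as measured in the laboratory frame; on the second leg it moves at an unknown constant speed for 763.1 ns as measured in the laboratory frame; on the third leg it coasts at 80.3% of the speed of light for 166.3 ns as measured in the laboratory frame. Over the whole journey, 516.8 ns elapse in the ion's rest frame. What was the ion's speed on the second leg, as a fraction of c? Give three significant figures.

Leg 1: γ = 1/√(1 − 0.964²) = 1/√0.07070 = 3.761; τ_1 = 599.6/3.761 = 159.4 ns.
Leg 2: speed unknown; τ_2 = 763.1/γ_2.
Leg 3: β = 0.803; γ = 1/√(1 − 0.803²) = 1/√0.3552 = 1.678; τ_3 = 166.3/1.678 = 99.11 ns.
Total proper time: 159.4 + τ_2 + 99.11 = 516.8, so τ_2 = 516.8 − 258.5 = 258.3 ns.
γ_2 = 763.1/258.3 = 2.955; β = √(1 − 1/γ²) = √0.8855.

β = 0.941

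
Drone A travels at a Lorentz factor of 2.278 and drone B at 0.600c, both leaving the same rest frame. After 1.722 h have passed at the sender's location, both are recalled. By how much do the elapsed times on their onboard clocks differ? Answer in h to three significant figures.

A: γ = 2.278; τ_A = 1.722/2.278 = 0.7559 h.
B: γ = 1/√(1 − 0.600²) = 5/4 = 1.250; τ_B = 1.722/1.250 = 1.378 h.

|τ_A − τ_B| = 0.622 h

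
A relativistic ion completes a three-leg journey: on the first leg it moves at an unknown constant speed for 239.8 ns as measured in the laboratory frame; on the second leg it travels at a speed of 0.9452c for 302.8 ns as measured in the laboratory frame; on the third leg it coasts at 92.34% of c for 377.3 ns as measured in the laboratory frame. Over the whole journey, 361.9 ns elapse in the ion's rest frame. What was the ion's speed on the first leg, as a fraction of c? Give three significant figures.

Leg 1: speed unknown; τ_1 = 239.8/γ_1.
Leg 2: γ = 1/√(1 − 0.9452²) = 1/√0.1066 = 3.063; τ_2 = 302.8/3.063 = 98.86 ns.
Leg 3: β = 0.9234; γ = 1/√(1 − 0.9234²) = 1/√0.1473 = 2.605; τ_3 = 377.3/2.605 = 144.8 ns.
Total proper time: τ_1 + 98.86 + 144.8 = 361.9, so τ_1 = 361.9 − 243.7 = 118.2 ns.
γ_1 = 239.8/118.2 = 2.028; β = √(1 − 1/γ²) = √0.7570.

β = 0.870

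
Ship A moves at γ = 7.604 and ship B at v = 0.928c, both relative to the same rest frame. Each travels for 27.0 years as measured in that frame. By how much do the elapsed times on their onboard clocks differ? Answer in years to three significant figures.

A: γ = 7.604; τ_A = 27.0/7.604 = 3.551 years.
B: γ = 1/√(1 − 0.928²) = 1/√0.1388 = 2.684; τ_B = 27.0/2.684 = 10.06 years.

|τ_A − τ_B| = 6.51 years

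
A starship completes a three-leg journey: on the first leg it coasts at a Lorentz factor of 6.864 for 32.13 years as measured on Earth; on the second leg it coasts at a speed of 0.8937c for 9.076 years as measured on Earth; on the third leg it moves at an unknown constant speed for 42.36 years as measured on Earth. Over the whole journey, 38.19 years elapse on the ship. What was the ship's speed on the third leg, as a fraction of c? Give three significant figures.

β = 0.719

Leg 1: γ = 6.864; τ_1 = 32.13/6.864 = 4.681 years.
Leg 2: γ = 1/√(1 − 0.8937²) = 1/√0.2013 = 2.229; τ_2 = 9.076/2.229 = 4.072 years.
Leg 3: speed unknown; τ_3 = 42.36/γ_3.
Total proper time: 4.681 + 4.072 + τ_3 = 38.19, so τ_3 = 38.19 − 8.753 = 29.44 years.
γ_3 = 42.36/29.44 = 1.439; β = √(1 − 1/γ²) = √0.5171.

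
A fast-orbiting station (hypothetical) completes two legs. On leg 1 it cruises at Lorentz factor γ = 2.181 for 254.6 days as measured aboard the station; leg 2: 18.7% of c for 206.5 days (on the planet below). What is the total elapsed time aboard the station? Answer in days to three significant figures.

Leg 1: 254.6 days is already measured aboard the station.
Leg 2: β = 0.187; γ = 1/√(1 − 0.187²) = 1/√0.9650 = 1.018; τ_2 = 206.5/1.018 = 202.9 days.
Total: 254.6 + 202.9 days.

τ = 457 days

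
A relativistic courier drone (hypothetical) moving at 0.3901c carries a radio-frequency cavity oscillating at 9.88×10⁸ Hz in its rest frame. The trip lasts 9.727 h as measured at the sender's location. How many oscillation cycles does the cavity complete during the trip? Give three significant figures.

γ = 1/√(1 − 0.3901²) = 1/√0.8478 = 1.086
The oscillator's own cycle count is N = f × τ where τ is the proper time aboard the drone. τ = Δt/γ = 9.727/1.086 = 8.956 h = 3.224×10⁴ s.
N = 9.88×10⁸ × 3.224×10⁴ = 3.186×10¹³.

N = 3.19×10¹³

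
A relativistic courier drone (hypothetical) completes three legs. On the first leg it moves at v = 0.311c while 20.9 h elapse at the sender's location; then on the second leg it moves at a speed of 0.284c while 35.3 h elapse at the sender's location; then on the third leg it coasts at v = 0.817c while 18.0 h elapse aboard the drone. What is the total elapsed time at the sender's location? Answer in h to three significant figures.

Δt = 87.4 h

Leg 1: 20.9 h is already measured at the sender's location.
Leg 2: 35.3 h is already measured at the sender's location.
Leg 3: γ = 1/√(1 − 0.817²) = 1/√0.3325 = 1.734; Δt_3 = 1.734 × 18.0 = 31.22 h.
Total: 20.90 + 35.30 + 31.22 h.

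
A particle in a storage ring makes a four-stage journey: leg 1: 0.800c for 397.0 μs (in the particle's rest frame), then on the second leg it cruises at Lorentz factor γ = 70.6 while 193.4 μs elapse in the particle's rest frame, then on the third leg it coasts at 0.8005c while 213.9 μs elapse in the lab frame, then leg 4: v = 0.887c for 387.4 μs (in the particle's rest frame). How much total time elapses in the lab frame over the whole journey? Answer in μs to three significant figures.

Δt = 1.54×10⁴ μs

Leg 1: γ = 1/√(1 − 0.800²) = 5/3 ≈ 1.667; Δt_1 = 1.667 × 397.0 = 661.7 μs.
Leg 2: γ = 70.6; Δt_2 = 70.60 × 193.4 = 1.365×10⁴ μs.
Leg 3: 213.9 μs is already measured in the lab frame.
Leg 4: γ = 1/√(1 − 0.887²) = 1/√0.2132 = 2.166; Δt_4 = 2.166 × 387.4 = 838.9 μs.
Total: 661.7 + 1.365×10⁴ + 213.9 + 838.9 μs.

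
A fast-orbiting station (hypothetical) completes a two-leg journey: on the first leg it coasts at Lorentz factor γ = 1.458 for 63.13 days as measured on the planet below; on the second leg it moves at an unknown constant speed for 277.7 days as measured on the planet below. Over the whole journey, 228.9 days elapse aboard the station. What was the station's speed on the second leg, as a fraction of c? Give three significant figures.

β = 0.744

Leg 1: γ = 1.458; τ_1 = 63.13/1.458 = 43.30 days.
Leg 2: speed unknown; τ_2 = 277.7/γ_2.
Total proper time: 43.30 + τ_2 = 228.9, so τ_2 = 228.9 − 43.30 = 185.6 days.
γ_2 = 277.7/185.6 = 1.496; β = √(1 − 1/γ²) = √0.5533.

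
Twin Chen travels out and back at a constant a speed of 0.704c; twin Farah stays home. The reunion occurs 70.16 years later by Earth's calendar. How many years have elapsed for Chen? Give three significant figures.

γ = 1/√(1 − 0.704²) = 1/√0.5044 = 1.408
Chen's clock measures proper time along the trip: τ = Δt/γ = 70.16/1.408 years.

τ = 49.8 years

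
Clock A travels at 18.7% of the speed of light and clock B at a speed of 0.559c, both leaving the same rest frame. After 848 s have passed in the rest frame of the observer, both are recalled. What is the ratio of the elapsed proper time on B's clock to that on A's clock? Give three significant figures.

A: β = 0.187; γ = 1/√(1 − 0.187²) = 1/√0.9650 = 1.018. B: γ = 1/√(1 − 0.559²) = 1/√0.6875 = 1.206.
τ_A/τ_B = γ_B/γ_A = 1.206/1.018 = 1.185, so τ_B/τ_A = 0.8441.

τ_B/τ_A = 0.844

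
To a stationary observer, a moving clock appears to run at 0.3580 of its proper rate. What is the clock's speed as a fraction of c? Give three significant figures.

β = 0.934

Rate ratio = 1/γ, so γ = 1/0.3580 = 2.793.
β = √(1 − 1/γ²) = √(1 − 0.3580²) = √0.8718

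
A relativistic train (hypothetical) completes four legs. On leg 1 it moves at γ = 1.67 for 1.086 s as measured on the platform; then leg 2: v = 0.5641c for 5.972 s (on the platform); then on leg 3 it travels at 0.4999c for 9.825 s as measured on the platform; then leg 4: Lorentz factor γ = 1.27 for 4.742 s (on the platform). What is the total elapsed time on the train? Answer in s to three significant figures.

Leg 1: γ = 1.67; τ_1 = 1.086/1.670 = 0.6503 s.
Leg 2: γ = 1/√(1 − 0.5641²) = 1/√0.6818 = 1.211; τ_2 = 5.972/1.211 = 4.931 s.
Leg 3: γ = 1/√(1 − 0.4999²) = 1/√0.7501 = 1.155; τ_3 = 9.825/1.155 = 8.509 s.
Leg 4: γ = 1.27; τ_4 = 4.742/1.270 = 3.734 s.
Total: 0.6503 + 4.931 + 8.509 + 3.734 s.

τ = 17.8 s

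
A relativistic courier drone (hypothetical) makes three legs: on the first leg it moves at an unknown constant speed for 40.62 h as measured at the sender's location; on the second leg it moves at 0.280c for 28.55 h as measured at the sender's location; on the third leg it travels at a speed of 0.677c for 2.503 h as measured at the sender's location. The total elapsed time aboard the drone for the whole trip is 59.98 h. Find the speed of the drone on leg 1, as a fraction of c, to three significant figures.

β = 0.654

Leg 1: speed unknown; τ_1 = 40.62/γ_1.
Leg 2: γ = 1/√(1 − 0.280²) = 25/24 ≈ 1.042; τ_2 = 28.55/1.042 = 27.41 h.
Leg 3: γ = 1/√(1 − 0.677²) = 1/√0.5417 = 1.359; τ_3 = 2.503/1.359 = 1.842 h.
Total proper time: τ_1 + 27.41 + 1.842 = 59.98, so τ_1 = 59.98 − 29.25 = 30.73 h.
γ_1 = 40.62/30.73 = 1.322; β = √(1 − 1/γ²) = √0.4277.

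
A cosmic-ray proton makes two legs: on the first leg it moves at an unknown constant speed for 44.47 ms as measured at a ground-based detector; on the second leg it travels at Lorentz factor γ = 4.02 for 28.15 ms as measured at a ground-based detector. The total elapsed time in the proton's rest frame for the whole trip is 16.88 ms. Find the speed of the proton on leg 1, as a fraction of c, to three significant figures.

Leg 1: speed unknown; τ_1 = 44.47/γ_1.
Leg 2: γ = 4.02; τ_2 = 28.15/4.020 = 7.002 ms.
Total proper time: τ_1 + 7.002 = 16.88, so τ_1 = 16.88 − 7.002 = 9.878 ms.
γ_1 = 44.47/9.878 = 4.502; β = √(1 − 1/γ²) = √0.9507.

β = 0.975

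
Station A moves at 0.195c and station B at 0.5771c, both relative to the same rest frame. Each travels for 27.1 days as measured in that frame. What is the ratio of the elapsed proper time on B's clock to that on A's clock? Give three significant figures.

τ_B/τ_A = 0.833

A: γ = 1/√(1 − 0.195²) = 1/√0.9620 = 1.020. B: γ = 1/√(1 − 0.5771²) = 1/√0.6670 = 1.224.
τ_A/τ_B = γ_B/γ_A = 1.224/1.020 = 1.201, so τ_B/τ_A = 0.8327.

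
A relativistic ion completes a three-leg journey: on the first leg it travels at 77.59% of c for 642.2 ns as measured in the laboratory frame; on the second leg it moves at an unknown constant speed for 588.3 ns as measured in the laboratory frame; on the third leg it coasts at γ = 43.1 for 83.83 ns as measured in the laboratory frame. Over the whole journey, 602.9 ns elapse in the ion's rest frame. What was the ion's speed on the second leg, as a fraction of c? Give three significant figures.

β = 0.943

Leg 1: β = 0.7759; γ = 1/√(1 − 0.7759²) = 1/√0.3980 = 1.585; τ_1 = 642.2/1.585 = 405.1 ns.
Leg 2: speed unknown; τ_2 = 588.3/γ_2.
Leg 3: γ = 43.1; τ_3 = 83.83/43.10 = 1.945 ns.
Total proper time: 405.1 + τ_2 + 1.945 = 602.9, so τ_2 = 602.9 − 407.1 = 195.8 ns.
γ_2 = 588.3/195.8 = 3.004; β = √(1 − 1/γ²) = √0.8892.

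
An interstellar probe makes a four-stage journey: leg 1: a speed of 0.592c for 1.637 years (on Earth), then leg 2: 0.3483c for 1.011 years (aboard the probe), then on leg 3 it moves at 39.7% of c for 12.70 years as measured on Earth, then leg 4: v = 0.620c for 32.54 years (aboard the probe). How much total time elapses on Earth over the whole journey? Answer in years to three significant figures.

Leg 1: 1.637 years is already measured on Earth.
Leg 2: γ = 1/√(1 − 0.3483²) = 1/√0.8787 = 1.067; Δt_2 = 1.067 × 1.011 = 1.079 years.
Leg 3: 12.70 years is already measured on Earth.
Leg 4: γ = 1/√(1 − 0.620²) = 1/√0.6156 = 1.275; Δt_4 = 1.275 × 32.54 = 41.47 years.
Total: 1.637 + 1.079 + 12.70 + 41.47 years.

Δt = 56.9 years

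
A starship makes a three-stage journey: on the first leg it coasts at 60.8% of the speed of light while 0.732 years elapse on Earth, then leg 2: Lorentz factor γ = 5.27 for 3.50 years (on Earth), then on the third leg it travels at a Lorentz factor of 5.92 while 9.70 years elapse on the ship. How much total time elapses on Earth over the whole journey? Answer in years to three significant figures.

Leg 1: 0.732 years is already measured on Earth.
Leg 2: 3.50 years is already measured on Earth.
Leg 3: γ = 5.92; Δt_3 = 5.920 × 9.70 = 57.42 years.
Total: 0.7320 + 3.500 + 57.42 years.

Δt = 61.7 years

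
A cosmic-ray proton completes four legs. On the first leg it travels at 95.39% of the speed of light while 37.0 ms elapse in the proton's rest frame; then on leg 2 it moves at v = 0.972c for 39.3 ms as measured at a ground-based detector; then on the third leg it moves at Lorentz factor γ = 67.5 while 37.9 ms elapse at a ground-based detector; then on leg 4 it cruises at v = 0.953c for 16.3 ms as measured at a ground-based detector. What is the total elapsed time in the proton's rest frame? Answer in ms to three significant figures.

Leg 1: 37.0 ms is already measured in the proton's rest frame.
Leg 2: γ = 1/√(1 − 0.972²) = 1/√0.05522 = 4.256; τ_2 = 39.3/4.256 = 9.235 ms.
Leg 3: γ = 67.5; τ_3 = 37.9/67.50 = 0.5615 ms.
Leg 4: γ = 1/√(1 − 0.953²) = 1/√0.09179 = 3.301; τ_4 = 16.3/3.301 = 4.938 ms.
Total: 37.00 + 9.235 + 0.5615 + 4.938 ms.

τ = 51.7 ms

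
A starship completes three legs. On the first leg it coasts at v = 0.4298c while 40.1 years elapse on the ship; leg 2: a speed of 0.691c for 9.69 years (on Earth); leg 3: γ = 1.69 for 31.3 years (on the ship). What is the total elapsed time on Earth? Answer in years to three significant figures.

Leg 1: γ = 1/√(1 − 0.4298²) = 1/√0.8153 = 1.108; Δt_1 = 1.108 × 40.1 = 44.41 years.
Leg 2: 9.69 years is already measured on Earth.
Leg 3: γ = 1.69; Δt_3 = 1.690 × 31.3 = 52.90 years.
Total: 44.41 + 9.690 + 52.90 years.

Δt = 107 years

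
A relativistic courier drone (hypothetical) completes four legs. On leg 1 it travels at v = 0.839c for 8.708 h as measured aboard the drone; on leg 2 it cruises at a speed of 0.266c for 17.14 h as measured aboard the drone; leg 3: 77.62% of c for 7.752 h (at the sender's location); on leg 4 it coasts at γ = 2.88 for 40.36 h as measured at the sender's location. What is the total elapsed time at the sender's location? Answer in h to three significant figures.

Leg 1: γ = 1/√(1 − 0.839²) = 1/√0.2961 = 1.838; Δt_1 = 1.838 × 8.708 = 16.00 h.
Leg 2: γ = 1/√(1 − 0.266²) = 1/√0.9292 = 1.037; Δt_2 = 1.037 × 17.14 = 17.78 h.
Leg 3: 7.752 h is already measured at the sender's location.
Leg 4: 40.36 h is already measured at the sender's location.
Total: 16.00 + 17.78 + 7.752 + 40.36 h.

Δt = 81.9 h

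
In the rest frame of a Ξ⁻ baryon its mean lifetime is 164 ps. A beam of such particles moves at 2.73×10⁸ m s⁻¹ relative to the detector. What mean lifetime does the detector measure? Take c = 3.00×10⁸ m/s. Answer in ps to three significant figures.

Δt = 396 ps

β = 2.73×10⁸/3.00×10⁸ = 0.9100; γ = 1/√(1 − 0.9100²) = 2.412
The rest-frame lifetime is the proper time; the lab measures the dilated interval Δt = γτ₀ = 2.412 × 164 ps.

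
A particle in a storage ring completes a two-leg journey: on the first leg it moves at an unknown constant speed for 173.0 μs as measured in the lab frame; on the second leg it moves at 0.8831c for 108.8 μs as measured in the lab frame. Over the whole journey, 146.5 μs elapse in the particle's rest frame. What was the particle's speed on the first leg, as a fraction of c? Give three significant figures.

Leg 1: speed unknown; τ_1 = 173.0/γ_1.
Leg 2: γ = 1/√(1 − 0.8831²) = 1/√0.2201 = 2.131; τ_2 = 108.8/2.131 = 51.05 μs.
Total proper time: τ_1 + 51.05 = 146.5, so τ_1 = 146.5 − 51.05 = 95.45 μs.
γ_1 = 173.0/95.45 = 1.812; β = √(1 − 1/γ²) = √0.6956.

β = 0.834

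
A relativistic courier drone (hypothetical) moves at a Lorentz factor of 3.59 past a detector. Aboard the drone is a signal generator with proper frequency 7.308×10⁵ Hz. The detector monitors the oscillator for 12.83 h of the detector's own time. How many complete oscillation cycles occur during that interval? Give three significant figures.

γ = 3.59
During 12.83 h of lab time, the oscillator's proper time advances by τ = Δt/γ = 12.83/3.590 = 3.574 h = 1.287×10⁴ s.
N = f × τ = 7.308×10⁵ × 1.287×10⁴ = 9.402×10⁹.

N = 9.40×10⁹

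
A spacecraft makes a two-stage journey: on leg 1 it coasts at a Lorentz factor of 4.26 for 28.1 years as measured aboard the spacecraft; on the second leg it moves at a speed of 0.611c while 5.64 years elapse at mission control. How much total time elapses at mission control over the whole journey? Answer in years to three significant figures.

Leg 1: γ = 4.26; Δt_1 = 4.260 × 28.1 = 119.7 years.
Leg 2: 5.64 years is already measured at mission control.
Total: 119.7 + 5.640 years.

Δt = 125 years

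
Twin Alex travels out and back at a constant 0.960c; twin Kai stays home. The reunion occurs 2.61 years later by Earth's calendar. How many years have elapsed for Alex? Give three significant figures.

τ = 0.731 years

γ = 1/√(1 − 0.960²) = 25/7 ≈ 3.571
Alex's clock measures proper time along the trip: τ = Δt/γ = 2.61/3.571 years.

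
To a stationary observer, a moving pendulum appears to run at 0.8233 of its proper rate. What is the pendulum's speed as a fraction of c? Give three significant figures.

β = 0.568

Rate ratio = 1/γ, so γ = 1/0.8233 = 1.215.
β = √(1 − 1/γ²) = √(1 − 0.8233²) = √0.3222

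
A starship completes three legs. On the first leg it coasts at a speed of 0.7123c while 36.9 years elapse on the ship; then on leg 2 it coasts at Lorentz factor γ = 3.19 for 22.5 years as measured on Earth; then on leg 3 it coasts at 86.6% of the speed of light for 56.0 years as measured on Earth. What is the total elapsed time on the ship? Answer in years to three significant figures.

Leg 1: 36.9 years is already measured on the ship.
Leg 2: γ = 3.19; τ_2 = 22.5/3.190 = 7.053 years.
Leg 3: β = 0.866; γ = 1/√(1 − 0.866²) = 1/√0.2500 = 2.000; τ_3 = 56.0/2.000 = 28.00 years.
Total: 36.90 + 7.053 + 28.00 years.

τ = 72.0 years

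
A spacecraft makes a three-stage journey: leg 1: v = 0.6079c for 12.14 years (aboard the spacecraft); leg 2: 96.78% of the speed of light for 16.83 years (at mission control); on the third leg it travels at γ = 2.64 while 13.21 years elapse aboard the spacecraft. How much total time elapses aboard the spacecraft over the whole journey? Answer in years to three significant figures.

Leg 1: 12.14 years is already measured aboard the spacecraft.
Leg 2: β = 0.9678; γ = 1/√(1 − 0.9678²) = 1/√0.06336 = 3.973; τ_2 = 16.83/3.973 = 4.236 years.
Leg 3: 13.21 years is already measured aboard the spacecraft.
Total: 12.14 + 4.236 + 13.21 years.

τ = 29.6 years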